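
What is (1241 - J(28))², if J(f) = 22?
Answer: 1485961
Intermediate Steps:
(1241 - J(28))² = (1241 - 1*22)² = (1241 - 22)² = 1219² = 1485961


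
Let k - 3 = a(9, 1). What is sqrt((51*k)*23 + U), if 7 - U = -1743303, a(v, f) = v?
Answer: sqrt(1757386) ≈ 1325.7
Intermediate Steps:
k = 12 (k = 3 + 9 = 12)
U = 1743310 (U = 7 - 1*(-1743303) = 7 + 1743303 = 1743310)
sqrt((51*k)*23 + U) = sqrt((51*12)*23 + 1743310) = sqrt(612*23 + 1743310) = sqrt(14076 + 1743310) = sqrt(1757386)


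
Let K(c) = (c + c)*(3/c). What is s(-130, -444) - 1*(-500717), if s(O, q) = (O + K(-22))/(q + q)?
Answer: 111159205/222 ≈ 5.0072e+5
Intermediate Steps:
K(c) = 6 (K(c) = (2*c)*(3/c) = 6)
s(O, q) = (6 + O)/(2*q) (s(O, q) = (O + 6)/(q + q) = (6 + O)/((2*q)) = (6 + O)*(1/(2*q)) = (6 + O)/(2*q))
s(-130, -444) - 1*(-500717) = (½)*(6 - 130)/(-444) - 1*(-500717) = (½)*(-1/444)*(-124) + 500717 = 31/222 + 500717 = 111159205/222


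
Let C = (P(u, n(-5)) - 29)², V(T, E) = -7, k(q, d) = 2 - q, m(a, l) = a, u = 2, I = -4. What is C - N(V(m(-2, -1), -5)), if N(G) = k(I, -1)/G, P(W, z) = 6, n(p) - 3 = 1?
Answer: 3709/7 ≈ 529.86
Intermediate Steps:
n(p) = 4 (n(p) = 3 + 1 = 4)
N(G) = 6/G (N(G) = (2 - 1*(-4))/G = (2 + 4)/G = 6/G)
C = 529 (C = (6 - 29)² = (-23)² = 529)
C - N(V(m(-2, -1), -5)) = 529 - 6/(-7) = 529 - 6*(-1)/7 = 529 - 1*(-6/7) = 529 + 6/7 = 3709/7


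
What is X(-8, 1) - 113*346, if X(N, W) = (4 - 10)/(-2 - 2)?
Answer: -78193/2 ≈ -39097.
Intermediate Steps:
X(N, W) = 3/2 (X(N, W) = -6/(-4) = -6*(-¼) = 3/2)
X(-8, 1) - 113*346 = 3/2 - 113*346 = 3/2 - 39098 = -78193/2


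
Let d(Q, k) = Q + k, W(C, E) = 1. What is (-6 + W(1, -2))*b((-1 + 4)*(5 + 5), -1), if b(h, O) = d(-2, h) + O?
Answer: -135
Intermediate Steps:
b(h, O) = -2 + O + h (b(h, O) = (-2 + h) + O = -2 + O + h)
(-6 + W(1, -2))*b((-1 + 4)*(5 + 5), -1) = (-6 + 1)*(-2 - 1 + (-1 + 4)*(5 + 5)) = -5*(-2 - 1 + 3*10) = -5*(-2 - 1 + 30) = -5*27 = -135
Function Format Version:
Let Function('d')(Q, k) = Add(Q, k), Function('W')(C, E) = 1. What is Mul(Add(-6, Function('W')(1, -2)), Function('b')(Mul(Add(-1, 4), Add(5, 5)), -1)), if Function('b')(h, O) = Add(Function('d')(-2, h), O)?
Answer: -135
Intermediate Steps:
Function('b')(h, O) = Add(-2, O, h) (Function('b')(h, O) = Add(Add(-2, h), O) = Add(-2, O, h))
Mul(Add(-6, Function('W')(1, -2)), Function('b')(Mul(Add(-1, 4), Add(5, 5)), -1)) = Mul(Add(-6, 1), Add(-2, -1, Mul(Add(-1, 4), Add(5, 5)))) = Mul(-5, Add(-2, -1, Mul(3, 10))) = Mul(-5, Add(-2, -1, 30)) = Mul(-5, 27) = -135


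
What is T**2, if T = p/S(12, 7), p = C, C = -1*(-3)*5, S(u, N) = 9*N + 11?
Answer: 225/5476 ≈ 0.041088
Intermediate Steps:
S(u, N) = 11 + 9*N
C = 15 (C = 3*5 = 15)
p = 15
T = 15/74 (T = 15/(11 + 9*7) = 15/(11 + 63) = 15/74 ≈ 0.20270)
T**2 = (15/74)**2 = 225/5476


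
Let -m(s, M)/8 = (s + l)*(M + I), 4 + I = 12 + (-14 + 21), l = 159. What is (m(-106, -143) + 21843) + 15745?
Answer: 91860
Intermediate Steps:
I = 15 (I = -4 + (12 + (-14 + 21)) = -4 + (12 + 7) = -4 + 19 = 15)
m(s, M) = -8*(15 + M)*(159 + s) (m(s, M) = -8*(s + 159)*(M + 15) = -8*(159 + s)*(15 + M) = -8*(15 + M)*(159 + s))
(m(-106, -143) + 21843) + 15745 = ((-19080 - 1272*(-143) - 120*(-106) - 8*(-143)*(-106)) + 21843) + 15745 = ((-19080 + 181896 + 12720 - 121264) + 21843) + 15745 = (54272 + 21843) + 15745 = 76115 + 15745 = 91860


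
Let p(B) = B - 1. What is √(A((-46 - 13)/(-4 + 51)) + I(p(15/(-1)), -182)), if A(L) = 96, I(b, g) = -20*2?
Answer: 2*√14 ≈ 7.4833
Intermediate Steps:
p(B) = -1 + B
I(b, g) = -40
√(A((-46 - 13)/(-4 + 51)) + I(p(15/(-1)), -182)) = √(96 - 40) = √56 = 2*√14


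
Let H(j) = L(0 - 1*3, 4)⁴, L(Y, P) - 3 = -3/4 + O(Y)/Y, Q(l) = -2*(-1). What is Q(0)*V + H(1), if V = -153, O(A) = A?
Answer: -49775/256 ≈ -194.43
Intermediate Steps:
Q(l) = 2
L(Y, P) = 13/4 (L(Y, P) = 3 + (-3/4 + Y/Y) = 3 + (-3*¼ + 1) = 3 + (-¾ + 1) = 3 + ¼ = 13/4)
H(j) = 28561/256 (H(j) = (13/4)⁴ = 28561/256)
Q(0)*V + H(1) = 2*(-153) + 28561/256 = -306 + 28561/256 = -49775/256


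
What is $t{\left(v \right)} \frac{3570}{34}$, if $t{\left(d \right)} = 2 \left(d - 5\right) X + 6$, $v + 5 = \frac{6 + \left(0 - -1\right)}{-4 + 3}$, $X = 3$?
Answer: $-10080$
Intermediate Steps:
$v = -12$ ($v = -5 + \frac{6 + \left(0 - -1\right)}{-4 + 3} = -5 + \frac{6 + \left(0 + 1\right)}{-1} = -5 + \left(6 + 1\right) \left(-1\right) = -5 + 7 \left(-1\right) = -5 - 7 = -12$)
$t{\left(d \right)} = -24 + 6 d$ ($t{\left(d \right)} = 2 \left(d - 5\right) 3 + 6 = 2 \left(-5 + d\right) 3 + 6 = 2 \left(-15 + 3 d\right) + 6 = \left(-30 + 6 d\right) + 6 = -24 + 6 d$)
$t{\left(v \right)} \frac{3570}{34} = \left(-24 + 6 \left(-12\right)\right) \frac{3570}{34} = \left(-24 - 72\right) 3570 \cdot \frac{1}{34} = \left(-96\right) 105 = -10080$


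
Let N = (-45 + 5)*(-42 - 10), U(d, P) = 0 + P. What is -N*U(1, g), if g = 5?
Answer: -10400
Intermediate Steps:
U(d, P) = P
N = 2080 (N = -40*(-52) = 2080)
-N*U(1, g) = -2080*5 = -1*10400 = -10400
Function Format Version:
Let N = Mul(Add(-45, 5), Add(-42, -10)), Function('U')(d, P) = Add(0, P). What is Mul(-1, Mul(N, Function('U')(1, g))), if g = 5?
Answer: -10400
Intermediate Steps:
Function('U')(d, P) = P
N = 2080 (N = Mul(-40, -52) = 2080)
Mul(-1, Mul(N, Function('U')(1, g))) = Mul(-1, Mul(2080, 5)) = Mul(-1, 10400) = -10400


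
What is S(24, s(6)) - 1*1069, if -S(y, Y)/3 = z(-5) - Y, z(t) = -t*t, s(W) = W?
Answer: -976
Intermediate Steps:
z(t) = -t**2
S(y, Y) = 75 + 3*Y (S(y, Y) = -3*(-1*(-5)**2 - Y) = -3*(-1*25 - Y) = -3*(-25 - Y) = 75 + 3*Y)
S(24, s(6)) - 1*1069 = (75 + 3*6) - 1*1069 = (75 + 18) - 1069 = 93 - 1069 = -976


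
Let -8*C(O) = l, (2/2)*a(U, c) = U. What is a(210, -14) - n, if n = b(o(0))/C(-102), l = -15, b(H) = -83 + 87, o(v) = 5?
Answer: 3118/15 ≈ 207.87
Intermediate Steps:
a(U, c) = U
b(H) = 4
C(O) = 15/8 (C(O) = -1/8*(-15) = 15/8)
n = 32/15 (n = 4/(15/8) = 4*(8/15) = 32/15 ≈ 2.1333)
a(210, -14) - n = 210 - 1*32/15 = 210 - 32/15 = 3118/15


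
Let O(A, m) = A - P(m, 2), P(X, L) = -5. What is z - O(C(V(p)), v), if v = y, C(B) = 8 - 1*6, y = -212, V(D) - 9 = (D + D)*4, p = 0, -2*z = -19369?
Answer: 19355/2 ≈ 9677.5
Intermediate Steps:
z = 19369/2 (z = -½*(-19369) = 19369/2 ≈ 9684.5)
V(D) = 9 + 8*D (V(D) = 9 + (D + D)*4 = 9 + (2*D)*4 = 9 + 8*D)
C(B) = 2 (C(B) = 8 - 6 = 2)
v = -212
O(A, m) = 5 + A (O(A, m) = A - 1*(-5) = A + 5 = 5 + A)
z - O(C(V(p)), v) = 19369/2 - (5 + 2) = 19369/2 - 1*7 = 19369/2 - 7 = 19355/2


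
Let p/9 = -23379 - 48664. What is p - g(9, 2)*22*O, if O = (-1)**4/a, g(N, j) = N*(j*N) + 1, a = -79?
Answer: -51218987/79 ≈ -6.4834e+5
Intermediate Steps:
g(N, j) = 1 + j*N**2 (g(N, j) = N*(N*j) + 1 = j*N**2 + 1 = 1 + j*N**2)
O = -1/79 (O = (-1)**4/(-79) = 1*(-1/79) = -1/79 ≈ -0.012658)
p = -648387 (p = 9*(-23379 - 48664) = 9*(-72043) = -648387)
p - g(9, 2)*22*O = -648387 - (1 + 2*9**2)*22*(-1)/79 = -648387 - (1 + 2*81)*22*(-1)/79 = -648387 - (1 + 162)*22*(-1)/79 = -648387 - 163*22*(-1)/79 = -648387 - 3586*(-1)/79 = -648387 - 1*(-3586/79) = -648387 + 3586/79 = -51218987/79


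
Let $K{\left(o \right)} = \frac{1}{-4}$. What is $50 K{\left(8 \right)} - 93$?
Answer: $- \frac{211}{2} \approx -105.5$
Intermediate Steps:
$K{\left(o \right)} = - \frac{1}{4}$
$50 K{\left(8 \right)} - 93 = 50 \left(- \frac{1}{4}\right) - 93 = - \frac{25}{2} - 93 = - \frac{211}{2}$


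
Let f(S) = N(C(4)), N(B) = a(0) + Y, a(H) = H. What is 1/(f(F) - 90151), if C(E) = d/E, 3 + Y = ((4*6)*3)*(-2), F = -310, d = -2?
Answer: -1/90298 ≈ -1.1074e-5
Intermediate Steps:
Y = -147 (Y = -3 + ((4*6)*3)*(-2) = -3 + (24*3)*(-2) = -3 + 72*(-2) = -3 - 144 = -147)
C(E) = -2/E
N(B) = -147 (N(B) = 0 - 147 = -147)
f(S) = -147
1/(f(F) - 90151) = 1/(-147 - 90151) = 1/(-90298) = -1/90298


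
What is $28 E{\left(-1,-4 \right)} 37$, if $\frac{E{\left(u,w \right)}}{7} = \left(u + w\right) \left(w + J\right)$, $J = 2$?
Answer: $72520$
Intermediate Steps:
$E{\left(u,w \right)} = 7 \left(2 + w\right) \left(u + w\right)$ ($E{\left(u,w \right)} = 7 \left(u + w\right) \left(w + 2\right) = 7 \left(u + w\right) \left(2 + w\right) = 7 \left(2 + w\right) \left(u + w\right)$)
$28 E{\left(-1,-4 \right)} 37 = 28 \left(7 \left(-4\right)^{2} + 14 \left(-1\right) + 14 \left(-4\right) + 7 \left(-1\right) \left(-4\right)\right) 37 = 28 \left(7 \cdot 16 - 14 - 56 + 28\right) 37 = 28 \left(112 - 14 - 56 + 28\right) 37 = 28 \cdot 70 \cdot 37 = 1960 \cdot 37 = 72520$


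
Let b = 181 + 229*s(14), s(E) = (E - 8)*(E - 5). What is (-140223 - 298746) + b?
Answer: -426422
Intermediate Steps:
s(E) = (-8 + E)*(-5 + E)
b = 12547 (b = 181 + 229*(40 + 14² - 13*14) = 181 + 229*(40 + 196 - 182) = 181 + 229*54 = 181 + 12366 = 12547)
(-140223 - 298746) + b = (-140223 - 298746) + 12547 = -438969 + 12547 = -426422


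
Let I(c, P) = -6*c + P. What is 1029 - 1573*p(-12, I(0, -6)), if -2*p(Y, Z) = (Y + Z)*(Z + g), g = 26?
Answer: -282111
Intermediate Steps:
I(c, P) = P - 6*c
p(Y, Z) = -(26 + Z)*(Y + Z)/2 (p(Y, Z) = -(Y + Z)*(Z + 26)/2 = -(Y + Z)*(26 + Z)/2 = -(26 + Z)*(Y + Z)/2)
1029 - 1573*p(-12, I(0, -6)) = 1029 - 1573*(-13*(-12) - 13*(-6 - 6*0) - (-6 - 6*0)²/2 - ½*(-12)*(-6 - 6*0)) = 1029 - 1573*(156 - 13*(-6 + 0) - (-6 + 0)²/2 - ½*(-12)*(-6 + 0)) = 1029 - 1573*(156 - 13*(-6) - ½*(-6)² - ½*(-12)*(-6)) = 1029 - 1573*(156 + 78 - ½*36 - 36) = 1029 - 1573*(156 + 78 - 18 - 36) = 1029 - 1573*180 = 1029 - 283140 = -282111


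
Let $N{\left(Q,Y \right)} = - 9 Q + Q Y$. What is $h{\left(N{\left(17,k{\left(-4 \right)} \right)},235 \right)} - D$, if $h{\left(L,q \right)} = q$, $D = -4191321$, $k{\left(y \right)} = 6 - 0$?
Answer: $4191556$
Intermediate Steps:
$k{\left(y \right)} = 6$ ($k{\left(y \right)} = 6 + 0 = 6$)
$h{\left(N{\left(17,k{\left(-4 \right)} \right)},235 \right)} - D = 235 - -4191321 = 235 + 4191321 = 4191556$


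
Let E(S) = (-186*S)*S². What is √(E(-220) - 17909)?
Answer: √1980510091 ≈ 44503.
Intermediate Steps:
E(S) = -186*S³
√(E(-220) - 17909) = √(-186*(-220)³ - 17909) = √(-186*(-10648000) - 17909) = √(1980528000 - 17909) = √1980510091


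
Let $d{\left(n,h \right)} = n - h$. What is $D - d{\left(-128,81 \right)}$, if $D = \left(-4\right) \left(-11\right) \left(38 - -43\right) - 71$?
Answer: $3702$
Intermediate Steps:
$D = 3493$ ($D = 44 \left(38 + 43\right) - 71 = 44 \cdot 81 - 71 = 3564 - 71 = 3493$)
$D - d{\left(-128,81 \right)} = 3493 - \left(-128 - 81\right) = 3493 - -209 = 3493 + 209 = 3702$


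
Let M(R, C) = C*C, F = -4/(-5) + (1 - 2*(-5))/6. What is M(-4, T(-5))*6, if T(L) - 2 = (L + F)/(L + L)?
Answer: 450241/15000 ≈ 30.016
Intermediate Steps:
F = 79/30 (F = -4*(-⅕) + (1 + 10)*(⅙) = ⅘ + 11*(⅙) = ⅘ + 11/6 = 79/30 ≈ 2.6333)
T(L) = 2 + (79/30 + L)/(2*L) (T(L) = 2 + (L + 79/30)/(L + L) = 2 + (79/30 + L)/((2*L)) = 2 + (79/30 + L)*(1/(2*L)) = 2 + (79/30 + L)/(2*L))
M(R, C) = C²
M(-4, T(-5))*6 = ((1/60)*(79 + 150*(-5))/(-5))²*6 = ((1/60)*(-⅕)*(79 - 750))²*6 = ((1/60)*(-⅕)*(-671))²*6 = (671/300)²*6 = (450241/90000)*6 = 450241/15000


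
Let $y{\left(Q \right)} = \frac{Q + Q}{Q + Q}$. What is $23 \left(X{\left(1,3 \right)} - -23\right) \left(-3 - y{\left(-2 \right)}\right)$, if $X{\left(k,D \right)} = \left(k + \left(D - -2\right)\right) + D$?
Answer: $-2944$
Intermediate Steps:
$X{\left(k,D \right)} = 2 + k + 2 D$ ($X{\left(k,D \right)} = \left(k + \left(D + 2\right)\right) + D = \left(k + \left(2 + D\right)\right) + D = \left(2 + D + k\right) + D = 2 + k + 2 D$)
$y{\left(Q \right)} = 1$ ($y{\left(Q \right)} = \frac{2 Q}{2 Q} = 2 Q \frac{1}{2 Q} = 1$)
$23 \left(X{\left(1,3 \right)} - -23\right) \left(-3 - y{\left(-2 \right)}\right) = 23 \left(\left(2 + 1 + 2 \cdot 3\right) - -23\right) \left(-3 - 1\right) = 23 \left(\left(2 + 1 + 6\right) + 23\right) \left(-3 - 1\right) = 23 \left(9 + 23\right) \left(-4\right) = 23 \cdot 32 \left(-4\right) = 736 \left(-4\right) = -2944$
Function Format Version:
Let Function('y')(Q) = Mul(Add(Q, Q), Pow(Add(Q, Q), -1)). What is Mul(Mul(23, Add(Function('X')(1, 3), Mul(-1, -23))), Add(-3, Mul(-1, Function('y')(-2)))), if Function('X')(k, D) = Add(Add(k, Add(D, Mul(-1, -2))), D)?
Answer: -2944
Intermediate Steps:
Function('X')(k, D) = Add(2, k, Mul(2, D)) (Function('X')(k, D) = Add(Add(k, Add(D, 2)), D) = Add(Add(k, Add(2, D)), D) = Add(Add(2, D, k), D) = Add(2, k, Mul(2, D)))
Function('y')(Q) = 1 (Function('y')(Q) = Mul(Mul(2, Q), Pow(Mul(2, Q), -1)) = Mul(Mul(2, Q), Mul(Rational(1, 2), Pow(Q, -1))) = 1)
Mul(Mul(23, Add(Function('X')(1, 3), Mul(-1, -23))), Add(-3, Mul(-1, Function('y')(-2)))) = Mul(Mul(23, Add(Add(2, 1, Mul(2, 3)), Mul(-1, -23))), Add(-3, Mul(-1, 1))) = Mul(Mul(23, Add(Add(2, 1, 6), 23)), Add(-3, -1)) = Mul(Mul(23, Add(9, 23)), -4) = Mul(Mul(23, 32), -4) = Mul(736, -4) = -2944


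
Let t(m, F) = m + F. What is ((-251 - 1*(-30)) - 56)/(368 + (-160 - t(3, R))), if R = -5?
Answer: -277/210 ≈ -1.3190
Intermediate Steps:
t(m, F) = F + m
((-251 - 1*(-30)) - 56)/(368 + (-160 - t(3, R))) = ((-251 - 1*(-30)) - 56)/(368 + (-160 - (-5 + 3))) = ((-251 + 30) - 56)/(368 + (-160 - 1*(-2))) = (-221 - 56)/(368 + (-160 + 2)) = -277/(368 - 158) = -277/210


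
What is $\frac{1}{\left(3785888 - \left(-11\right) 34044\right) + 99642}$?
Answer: $\frac{1}{4260014} \approx 2.3474 \cdot 10^{-7}$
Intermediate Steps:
$\frac{1}{\left(3785888 - \left(-11\right) 34044\right) + 99642} = \frac{1}{\left(3785888 - -374484\right) + 99642} = \frac{1}{\left(3785888 + 374484\right) + 99642} = \frac{1}{4160372 + 99642} = \frac{1}{4260014}$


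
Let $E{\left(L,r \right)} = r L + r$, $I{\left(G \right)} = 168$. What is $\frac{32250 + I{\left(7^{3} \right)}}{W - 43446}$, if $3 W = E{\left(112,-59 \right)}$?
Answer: $- \frac{97254}{137005} \approx -0.70986$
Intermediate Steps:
$E{\left(L,r \right)} = r + L r$ ($E{\left(L,r \right)} = L r + r = r + L r$)
$W = - \frac{6667}{3}$ ($W = \frac{\left(-59\right) \left(1 + 112\right)}{3} = \frac{\left(-59\right) 113}{3} = \frac{1}{3} \left(-6667\right) = - \frac{6667}{3} \approx -2222.3$)
$\frac{32250 + I{\left(7^{3} \right)}}{W - 43446} = \frac{32250 + 168}{- \frac{6667}{3} - 43446} = \frac{32418}{- \frac{137005}{3}} = 32418 \left(- \frac{3}{137005}\right) = - \frac{97254}{137005}$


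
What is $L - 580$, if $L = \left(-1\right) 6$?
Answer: $-586$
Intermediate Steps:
$L = -6$
$L - 580 = -6 - 580 = -586$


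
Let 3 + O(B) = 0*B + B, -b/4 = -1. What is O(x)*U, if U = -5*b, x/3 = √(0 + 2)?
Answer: 60 - 60*√2 ≈ -24.853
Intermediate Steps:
b = 4 (b = -4*(-1) = 4)
x = 3*√2 (x = 3*√(0 + 2) = 3*√2 ≈ 4.2426)
O(B) = -3 + B (O(B) = -3 + (0*B + B) = -3 + (0 + B) = -3 + B)
U = -20 (U = -5*4 = -20)
O(x)*U = (-3 + 3*√2)*(-20) = 60 - 60*√2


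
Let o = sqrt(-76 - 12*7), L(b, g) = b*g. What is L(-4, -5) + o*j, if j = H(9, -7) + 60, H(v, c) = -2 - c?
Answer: 20 + 260*I*sqrt(10) ≈ 20.0 + 822.19*I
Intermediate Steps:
j = 65 (j = (-2 - 1*(-7)) + 60 = (-2 + 7) + 60 = 5 + 60 = 65)
o = 4*I*sqrt(10) (o = sqrt(-76 - 84) = sqrt(-160) = 4*I*sqrt(10) ≈ 12.649*I)
L(-4, -5) + o*j = -4*(-5) + (4*I*sqrt(10))*65 = 20 + 260*I*sqrt(10)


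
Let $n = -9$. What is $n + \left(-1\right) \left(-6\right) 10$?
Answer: $51$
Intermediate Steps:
$n + \left(-1\right) \left(-6\right) 10 = -9 + \left(-1\right) \left(-6\right) 10 = -9 + 6 \cdot 10 = -9 + 60 = 51$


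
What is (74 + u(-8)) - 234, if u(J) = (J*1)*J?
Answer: -96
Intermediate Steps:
u(J) = J² (u(J) = J*J = J²)
(74 + u(-8)) - 234 = (74 + (-8)²) - 234 = (74 + 64) - 234 = 138 - 234 = -96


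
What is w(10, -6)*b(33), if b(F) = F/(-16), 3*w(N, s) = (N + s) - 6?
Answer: 11/8 ≈ 1.3750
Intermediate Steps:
w(N, s) = -2 + N/3 + s/3 (w(N, s) = ((N + s) - 6)/3 = (-6 + N + s)/3 = -2 + N/3 + s/3)
b(F) = -F/16 (b(F) = F*(-1/16) = -F/16)
w(10, -6)*b(33) = (-2 + (1/3)*10 + (1/3)*(-6))*(-1/16*33) = (-2 + 10/3 - 2)*(-33/16) = -2/3*(-33/16) = 11/8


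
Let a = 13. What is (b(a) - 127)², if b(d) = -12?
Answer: 19321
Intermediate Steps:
(b(a) - 127)² = (-12 - 127)² = (-139)² = 19321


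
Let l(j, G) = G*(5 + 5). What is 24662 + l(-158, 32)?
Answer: 24982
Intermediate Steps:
l(j, G) = 10*G (l(j, G) = G*10 = 10*G)
24662 + l(-158, 32) = 24662 + 10*32 = 24662 + 320 = 24982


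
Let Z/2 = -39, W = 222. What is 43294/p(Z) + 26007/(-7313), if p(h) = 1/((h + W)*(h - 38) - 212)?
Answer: -5355758242159/7313 ≈ -7.3236e+8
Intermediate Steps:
Z = -78 (Z = 2*(-39) = -78)
p(h) = 1/(-212 + (-38 + h)*(222 + h)) (p(h) = 1/((h + 222)*(h - 38) - 212) = 1/((222 + h)*(-38 + h) - 212) = 1/((-38 + h)*(222 + h) - 212) = 1/(-212 + (-38 + h)*(222 + h)))
43294/p(Z) + 26007/(-7313) = 43294/(1/(-8648 + (-78)² + 184*(-78))) + 26007/(-7313) = 43294/(1/(-8648 + 6084 - 14352)) + 26007*(-1/7313) = 43294/(1/(-16916)) - 26007/7313 = 43294/(-1/16916) - 26007/7313 = 43294*(-16916) - 26007/7313 = -732361304 - 26007/7313 = -5355758242159/7313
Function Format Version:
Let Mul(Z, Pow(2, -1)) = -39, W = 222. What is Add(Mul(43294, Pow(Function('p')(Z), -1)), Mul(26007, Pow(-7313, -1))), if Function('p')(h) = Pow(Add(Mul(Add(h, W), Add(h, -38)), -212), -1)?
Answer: Rational(-5355758242159, 7313) ≈ -7.3236e+8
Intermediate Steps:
Z = -78 (Z = Mul(2, -39) = -78)
Function('p')(h) = Pow(Add(-212, Mul(Add(-38, h), Add(222, h))), -1) (Function('p')(h) = Pow(Add(Mul(Add(h, 222), Add(h, -38)), -212), -1) = Pow(Add(Mul(Add(222, h), Add(-38, h)), -212), -1) = Pow(Add(Mul(Add(-38, h), Add(222, h)), -212), -1) = Pow(Add(-212, Mul(Add(-38, h), Add(222, h))), -1))
Add(Mul(43294, Pow(Function('p')(Z), -1)), Mul(26007, Pow(-7313, -1))) = Add(Mul(43294, Pow(Pow(Add(-8648, Pow(-78, 2), Mul(184, -78)), -1), -1)), Mul(26007, Pow(-7313, -1))) = Add(Mul(43294, Pow(Pow(Add(-8648, 6084, -14352), -1), -1)), Mul(26007, Rational(-1, 7313))) = Add(Mul(43294, Pow(Pow(-16916, -1), -1)), Rational(-26007, 7313)) = Add(Mul(43294, Pow(Rational(-1, 16916), -1)), Rational(-26007, 7313)) = Add(Mul(43294, -16916), Rational(-26007, 7313)) = Add(-732361304, Rational(-26007, 7313)) = Rational(-5355758242159, 7313)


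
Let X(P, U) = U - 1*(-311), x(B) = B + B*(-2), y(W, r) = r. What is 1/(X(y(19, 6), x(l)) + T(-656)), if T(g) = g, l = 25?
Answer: -1/370 ≈ -0.0027027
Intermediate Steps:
x(B) = -B (x(B) = B - 2*B = -B)
X(P, U) = 311 + U (X(P, U) = U + 311 = 311 + U)
1/(X(y(19, 6), x(l)) + T(-656)) = 1/((311 - 1*25) - 656) = 1/((311 - 25) - 656) = 1/(286 - 656) = 1/(-370) = -1/370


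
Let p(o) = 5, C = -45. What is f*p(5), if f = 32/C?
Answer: -32/9 ≈ -3.5556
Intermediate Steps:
f = -32/45 (f = 32/(-45) = 32*(-1/45) = -32/45 ≈ -0.71111)
f*p(5) = -32/45*5 = -32/9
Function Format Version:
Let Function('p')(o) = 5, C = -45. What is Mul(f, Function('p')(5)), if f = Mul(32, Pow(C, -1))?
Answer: Rational(-32, 9) ≈ -3.5556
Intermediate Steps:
f = Rational(-32, 45) (f = Mul(32, Pow(-45, -1)) = Mul(32, Rational(-1, 45)) = Rational(-32, 45) ≈ -0.71111)
Mul(f, Function('p')(5)) = Mul(Rational(-32, 45), 5) = Rational(-32, 9)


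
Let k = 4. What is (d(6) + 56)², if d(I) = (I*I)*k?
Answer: 40000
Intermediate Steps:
d(I) = 4*I² (d(I) = (I*I)*4 = I²*4 = 4*I²)
(d(6) + 56)² = (4*6² + 56)² = (4*36 + 56)² = (144 + 56)² = 200² = 40000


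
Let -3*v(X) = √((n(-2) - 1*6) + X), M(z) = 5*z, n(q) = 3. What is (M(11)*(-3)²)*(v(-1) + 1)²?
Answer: 275 - 660*I ≈ 275.0 - 660.0*I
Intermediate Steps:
v(X) = -√(-3 + X)/3 (v(X) = -√((3 - 1*6) + X)/3 = -√((3 - 6) + X)/3 = -√(-3 + X)/3)
(M(11)*(-3)²)*(v(-1) + 1)² = ((5*11)*(-3)²)*(-√(-3 - 1)/3 + 1)² = (55*9)*(-2*I/3 + 1)² = 495*(-2*I/3 + 1)² = 495*(1 - 2*I/3)²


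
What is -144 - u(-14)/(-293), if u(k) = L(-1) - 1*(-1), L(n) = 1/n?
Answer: -144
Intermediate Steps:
u(k) = 0 (u(k) = 1/(-1) - 1*(-1) = -1 + 1 = 0)
-144 - u(-14)/(-293) = -144 - 0/(-293) = -144 - 0*(-1)/293 = -144 - 1*0 = -144 + 0 = -144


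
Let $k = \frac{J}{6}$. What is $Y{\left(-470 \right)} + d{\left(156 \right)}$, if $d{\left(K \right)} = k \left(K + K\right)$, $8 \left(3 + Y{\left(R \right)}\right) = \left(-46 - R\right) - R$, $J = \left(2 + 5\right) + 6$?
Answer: $\frac{3139}{4} \approx 784.75$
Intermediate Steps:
$J = 13$ ($J = 7 + 6 = 13$)
$Y{\left(R \right)} = - \frac{35}{4} - \frac{R}{4}$ ($Y{\left(R \right)} = -3 + \frac{\left(-46 - R\right) - R}{8} = -3 + \frac{-46 - 2 R}{8} = -3 - \left(\frac{23}{4} + \frac{R}{4}\right) = - \frac{35}{4} - \frac{R}{4}$)
$k = \frac{13}{6} \approx 2.1667$
$d{\left(K \right)} = \frac{13 K}{3}$ ($d{\left(K \right)} = \frac{13 \left(K + K\right)}{6} = \frac{13 \cdot 2 K}{6} = \frac{13 K}{3}$)
$Y{\left(-470 \right)} + d{\left(156 \right)} = \left(- \frac{35}{4} - - \frac{235}{2}\right) + \frac{13}{3} \cdot 156 = \left(- \frac{35}{4} + \frac{235}{2}\right) + 676 = \frac{435}{4} + 676 = \frac{3139}{4}$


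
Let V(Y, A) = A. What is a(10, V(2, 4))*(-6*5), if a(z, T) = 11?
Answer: -330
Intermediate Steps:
a(10, V(2, 4))*(-6*5) = 11*(-6*5) = 11*(-30) = -330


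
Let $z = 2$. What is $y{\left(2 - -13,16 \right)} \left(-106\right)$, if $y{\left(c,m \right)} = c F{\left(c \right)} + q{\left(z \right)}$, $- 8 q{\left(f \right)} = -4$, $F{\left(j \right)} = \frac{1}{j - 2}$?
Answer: $- \frac{2279}{13} \approx -175.31$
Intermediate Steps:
$F{\left(j \right)} = \frac{1}{-2 + j}$
$q{\left(f \right)} = \frac{1}{2}$ ($q{\left(f \right)} = \left(- \frac{1}{8}\right) \left(-4\right) = \frac{1}{2}$)
$y{\left(c,m \right)} = \frac{1}{2} + \frac{c}{-2 + c}$ ($y{\left(c,m \right)} = \frac{c}{-2 + c} + \frac{1}{2} = \frac{1}{2} + \frac{c}{-2 + c}$)
$y{\left(2 - -13,16 \right)} \left(-106\right) = \frac{-2 + 3 \left(2 - -13\right)}{2 \left(-2 + \left(2 - -13\right)\right)} \left(-106\right) = \frac{-2 + 3 \left(2 + 13\right)}{2 \left(-2 + \left(2 + 13\right)\right)} \left(-106\right) = \frac{-2 + 3 \cdot 15}{2 \left(-2 + 15\right)} \left(-106\right) = \frac{-2 + 45}{2 \cdot 13} \left(-106\right) = \frac{1}{2} \cdot \frac{1}{13} \cdot 43 \left(-106\right) = \frac{43}{26} \left(-106\right) = - \frac{2279}{13}$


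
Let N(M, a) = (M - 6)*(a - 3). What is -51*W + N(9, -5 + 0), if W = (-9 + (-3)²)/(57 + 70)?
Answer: -24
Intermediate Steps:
N(M, a) = (-6 + M)*(-3 + a)
W = 0 (W = (-9 + 9)/127 = 0*(1/127) = 0)
-51*W + N(9, -5 + 0) = -51*0 + (18 - 6*(-5 + 0) - 3*9 + 9*(-5 + 0)) = 0 + (18 - 6*(-5) - 27 + 9*(-5)) = 0 + (18 + 30 - 27 - 45) = 0 - 24 = -24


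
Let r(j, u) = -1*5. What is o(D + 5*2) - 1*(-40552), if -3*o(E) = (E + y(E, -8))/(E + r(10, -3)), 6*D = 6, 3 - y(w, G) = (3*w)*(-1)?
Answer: 729889/18 ≈ 40549.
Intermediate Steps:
r(j, u) = -5
y(w, G) = 3 + 3*w (y(w, G) = 3 - 3*w*(-1) = 3 - (-3)*w = 3 + 3*w)
D = 1 (D = (⅙)*6 = 1)
o(E) = -(3 + 4*E)/(3*(-5 + E)) (o(E) = -(E + (3 + 3*E))/(3*(E - 5)) = -(3 + 4*E)/(3*(-5 + E)))
o(D + 5*2) - 1*(-40552) = (-3 - 4*(1 + 5*2))/(3*(-5 + (1 + 5*2))) - 1*(-40552) = (-3 - 4*(1 + 10))/(3*(-5 + (1 + 10))) + 40552 = (-3 - 4*11)/(3*(-5 + 11)) + 40552 = (⅓)*(-3 - 44)/6 + 40552 = (⅓)*(⅙)*(-47) + 40552 = -47/18 + 40552 = 729889/18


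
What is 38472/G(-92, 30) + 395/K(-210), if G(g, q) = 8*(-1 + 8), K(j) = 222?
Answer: 152909/222 ≈ 688.78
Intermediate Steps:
G(g, q) = 56 (G(g, q) = 8*7 = 56)
38472/G(-92, 30) + 395/K(-210) = 38472/56 + 395/222 = 38472*(1/56) + 395*(1/222) = 687 + 395/222 = 152909/222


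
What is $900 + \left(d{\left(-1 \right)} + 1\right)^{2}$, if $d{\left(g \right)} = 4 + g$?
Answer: $916$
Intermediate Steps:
$900 + \left(d{\left(-1 \right)} + 1\right)^{2} = 900 + \left(\left(4 - 1\right) + 1\right)^{2} = 900 + \left(3 + 1\right)^{2} = 900 + 4^{2} = 900 + 16 = 916$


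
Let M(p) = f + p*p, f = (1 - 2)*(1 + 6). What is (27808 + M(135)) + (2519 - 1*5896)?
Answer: 42649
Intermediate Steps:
f = -7 (f = -1*7 = -7)
M(p) = -7 + p² (M(p) = -7 + p*p = -7 + p²)
(27808 + M(135)) + (2519 - 1*5896) = (27808 + (-7 + 135²)) + (2519 - 1*5896) = (27808 + (-7 + 18225)) + (2519 - 5896) = (27808 + 18218) - 3377 = 46026 - 3377 = 42649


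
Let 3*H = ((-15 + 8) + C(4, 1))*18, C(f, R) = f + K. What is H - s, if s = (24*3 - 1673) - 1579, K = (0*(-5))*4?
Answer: 3162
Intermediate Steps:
K = 0 (K = 0*4 = 0)
C(f, R) = f (C(f, R) = f + 0 = f)
s = -3180 (s = (72 - 1673) - 1579 = -1601 - 1579 = -3180)
H = -18 (H = (((-15 + 8) + 4)*18)/3 = ((-7 + 4)*18)/3 = (-3*18)/3 = (⅓)*(-54) = -18)
H - s = -18 - 1*(-3180) = -18 + 3180 = 3162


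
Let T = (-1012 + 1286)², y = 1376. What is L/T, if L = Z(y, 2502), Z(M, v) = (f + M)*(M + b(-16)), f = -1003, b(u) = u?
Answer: 126820/18769 ≈ 6.7569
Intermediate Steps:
Z(M, v) = (-1003 + M)*(-16 + M) (Z(M, v) = (-1003 + M)*(M - 16) = (-1003 + M)*(-16 + M))
T = 75076 (T = 274² = 75076)
L = 507280 (L = 16048 + 1376² - 1019*1376 = 16048 + 1893376 - 1402144 = 507280)
L/T = 507280/75076 = 507280*(1/75076) = 126820/18769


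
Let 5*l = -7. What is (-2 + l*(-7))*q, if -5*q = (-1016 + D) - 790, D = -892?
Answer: 105222/25 ≈ 4208.9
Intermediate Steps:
l = -7/5 (l = (1/5)*(-7) = -7/5 ≈ -1.4000)
q = 2698/5 (q = -((-1016 - 892) - 790)/5 = -(-1908 - 790)/5 = -1/5*(-2698) = 2698/5 ≈ 539.60)
(-2 + l*(-7))*q = (-2 - 7/5*(-7))*(2698/5) = (-2 + 49/5)*(2698/5) = (39/5)*(2698/5) = 105222/25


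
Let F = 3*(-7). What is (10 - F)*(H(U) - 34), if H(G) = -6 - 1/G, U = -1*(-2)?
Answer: -2511/2 ≈ -1255.5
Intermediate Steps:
F = -21
U = 2
(10 - F)*(H(U) - 34) = (10 - 1*(-21))*((-6 - 1/2) - 34) = (10 + 21)*((-6 - 1*½) - 34) = 31*((-6 - ½) - 34) = 31*(-13/2 - 34) = 31*(-81/2) = -2511/2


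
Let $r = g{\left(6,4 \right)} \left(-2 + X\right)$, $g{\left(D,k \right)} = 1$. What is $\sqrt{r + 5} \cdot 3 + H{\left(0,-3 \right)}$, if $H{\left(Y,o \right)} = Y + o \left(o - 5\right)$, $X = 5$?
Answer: $24 + 6 \sqrt{2} \approx 32.485$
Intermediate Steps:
$H{\left(Y,o \right)} = Y + o \left(-5 + o\right)$
$r = 3$ ($r = 1 \left(-2 + 5\right) = 1 \cdot 3 = 3$)
$\sqrt{r + 5} \cdot 3 + H{\left(0,-3 \right)} = \sqrt{3 + 5} \cdot 3 + \left(0 + \left(-3\right)^{2} - -15\right) = \sqrt{8} \cdot 3 + \left(0 + 9 + 15\right) = 2 \sqrt{2} \cdot 3 + 24 = 6 \sqrt{2} + 24 = 24 + 6 \sqrt{2}$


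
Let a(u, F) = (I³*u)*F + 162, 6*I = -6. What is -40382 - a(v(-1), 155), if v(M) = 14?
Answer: -38374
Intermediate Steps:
I = -1 (I = (⅙)*(-6) = -1)
a(u, F) = 162 - F*u (a(u, F) = ((-1)³*u)*F + 162 = (-u)*F + 162 = -F*u + 162 = 162 - F*u)
-40382 - a(v(-1), 155) = -40382 - (162 - 1*155*14) = -40382 - (162 - 2170) = -40382 - 1*(-2008) = -40382 + 2008 = -38374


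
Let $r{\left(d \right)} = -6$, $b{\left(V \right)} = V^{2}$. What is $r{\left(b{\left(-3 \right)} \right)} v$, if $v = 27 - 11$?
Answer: $-96$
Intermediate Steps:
$v = 16$ ($v = 27 - 11 = 16$)
$r{\left(b{\left(-3 \right)} \right)} v = \left(-6\right) 16 = -96$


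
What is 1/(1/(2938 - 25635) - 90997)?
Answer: -22697/2065358910 ≈ -1.0989e-5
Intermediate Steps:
1/(1/(2938 - 25635) - 90997) = 1/(1/(-22697) - 90997) = 1/(-1/22697 - 90997) = 1/(-2065358910/22697) = -22697/2065358910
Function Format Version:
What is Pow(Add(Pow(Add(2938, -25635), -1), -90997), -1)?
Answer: Rational(-22697, 2065358910) ≈ -1.0989e-5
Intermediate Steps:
Pow(Add(Pow(Add(2938, -25635), -1), -90997), -1) = Pow(Add(Pow(-22697, -1), -90997), -1) = Pow(Add(Rational(-1, 22697), -90997), -1) = Pow(Rational(-2065358910, 22697), -1) = Rational(-22697, 2065358910)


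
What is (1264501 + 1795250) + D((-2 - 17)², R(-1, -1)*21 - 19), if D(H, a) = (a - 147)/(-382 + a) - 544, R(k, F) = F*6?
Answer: 1612202381/527 ≈ 3.0592e+6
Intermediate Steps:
R(k, F) = 6*F
D(H, a) = -544 + (-147 + a)/(-382 + a) (D(H, a) = (-147 + a)/(-382 + a) - 544 = -544 + (-147 + a)/(-382 + a))
(1264501 + 1795250) + D((-2 - 17)², R(-1, -1)*21 - 19) = (1264501 + 1795250) + (207661 - 543*((6*(-1))*21 - 19))/(-382 + ((6*(-1))*21 - 19)) = 3059751 + (207661 - 543*(-6*21 - 19))/(-382 + (-6*21 - 19)) = 3059751 + (207661 - 543*(-126 - 19))/(-382 + (-126 - 19)) = 3059751 + (207661 - 543*(-145))/(-382 - 145) = 3059751 + (207661 + 78735)/(-527) = 3059751 - 1/527*286396 = 3059751 - 286396/527 = 1612202381/527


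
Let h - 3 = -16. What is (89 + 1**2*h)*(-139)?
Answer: -10564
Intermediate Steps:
h = -13 (h = 3 - 16 = -13)
(89 + 1**2*h)*(-139) = (89 + 1**2*(-13))*(-139) = (89 + 1*(-13))*(-139) = (89 - 13)*(-139) = 76*(-139) = -10564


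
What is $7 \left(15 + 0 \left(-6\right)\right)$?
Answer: $105$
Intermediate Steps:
$7 \left(15 + 0 \left(-6\right)\right) = 7 \left(15 + 0\right) = 7 \cdot 15 = 105$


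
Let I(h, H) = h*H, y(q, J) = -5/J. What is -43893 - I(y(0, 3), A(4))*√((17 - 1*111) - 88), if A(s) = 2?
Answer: -43893 + 10*I*√182/3 ≈ -43893.0 + 44.969*I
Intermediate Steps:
I(h, H) = H*h
-43893 - I(y(0, 3), A(4))*√((17 - 1*111) - 88) = -43893 - 2*(-5/3)*√((17 - 1*111) - 88) = -43893 - 2*(-5*⅓)*√((17 - 111) - 88) = -43893 - 2*(-5/3)*√(-94 - 88) = -43893 - (-10)*√(-182)/3 = -43893 - (-10)*I*√182/3 = -43893 + 10*I*√182/3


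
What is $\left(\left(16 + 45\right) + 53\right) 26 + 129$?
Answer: $3093$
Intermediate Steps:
$\left(\left(16 + 45\right) + 53\right) 26 + 129 = \left(61 + 53\right) 26 + 129 = 114 \cdot 26 + 129 = 2964 + 129 = 3093$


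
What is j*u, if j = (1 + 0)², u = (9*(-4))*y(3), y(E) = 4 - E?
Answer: -36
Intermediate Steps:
u = -36 (u = (9*(-4))*(4 - 1*3) = -36*(4 - 3) = -36*1 = -36)
j = 1 (j = 1² = 1)
j*u = 1*(-36) = -36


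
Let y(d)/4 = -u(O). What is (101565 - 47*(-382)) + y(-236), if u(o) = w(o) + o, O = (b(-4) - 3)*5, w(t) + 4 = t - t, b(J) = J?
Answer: 119675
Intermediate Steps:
w(t) = -4 (w(t) = -4 + (t - t) = -4 + 0 = -4)
O = -35 (O = (-4 - 3)*5 = -7*5 = -35)
u(o) = -4 + o
y(d) = 156 (y(d) = 4*(-(-4 - 35)) = 4*(-1*(-39)) = 4*39 = 156)
(101565 - 47*(-382)) + y(-236) = (101565 - 47*(-382)) + 156 = (101565 + 17954) + 156 = 119519 + 156 = 119675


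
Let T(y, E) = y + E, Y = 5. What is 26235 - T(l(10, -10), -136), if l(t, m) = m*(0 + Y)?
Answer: 26421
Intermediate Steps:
l(t, m) = 5*m (l(t, m) = m*(0 + 5) = m*5 = 5*m)
T(y, E) = E + y
26235 - T(l(10, -10), -136) = 26235 - (-136 + 5*(-10)) = 26235 - (-136 - 50) = 26235 - 1*(-186) = 26235 + 186 = 26421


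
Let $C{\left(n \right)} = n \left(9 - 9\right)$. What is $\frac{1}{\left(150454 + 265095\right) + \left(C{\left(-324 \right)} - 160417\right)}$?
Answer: $\frac{1}{255132} \approx 3.9195 \cdot 10^{-6}$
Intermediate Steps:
$C{\left(n \right)} = 0$ ($C{\left(n \right)} = n 0 = 0$)
$\frac{1}{\left(150454 + 265095\right) + \left(C{\left(-324 \right)} - 160417\right)} = \frac{1}{\left(150454 + 265095\right) + \left(0 - 160417\right)} = \frac{1}{415549 - 160417} = \frac{1}{255132}$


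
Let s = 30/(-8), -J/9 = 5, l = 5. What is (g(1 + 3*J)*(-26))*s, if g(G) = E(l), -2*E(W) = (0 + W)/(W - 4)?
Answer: -975/4 ≈ -243.75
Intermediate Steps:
E(W) = -W/(2*(-4 + W)) (E(W) = -(0 + W)/(2*(W - 4)) = -W/(2*(-4 + W)))
J = -45 (J = -9*5 = -45)
s = -15/4 (s = 30*(-1/8) = -15/4 ≈ -3.7500)
g(G) = -5/2 (g(G) = -1*5/(-8 + 2*5) = -1*5/(-8 + 10) = -1*5/2 = -1*5*1/2 = -5/2)
(g(1 + 3*J)*(-26))*s = -5/2*(-26)*(-15/4) = 65*(-15/4) = -975/4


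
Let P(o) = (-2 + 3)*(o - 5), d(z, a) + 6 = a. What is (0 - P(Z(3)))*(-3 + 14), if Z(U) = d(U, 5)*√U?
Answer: 55 + 11*√3 ≈ 74.053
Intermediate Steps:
d(z, a) = -6 + a
Z(U) = -√U (Z(U) = (-6 + 5)*√U = -√U)
P(o) = -5 + o (P(o) = 1*(-5 + o) = -5 + o)
(0 - P(Z(3)))*(-3 + 14) = (0 - (-5 - √3))*(-3 + 14) = (0 + (5 + √3))*11 = (5 + √3)*11 = 55 + 11*√3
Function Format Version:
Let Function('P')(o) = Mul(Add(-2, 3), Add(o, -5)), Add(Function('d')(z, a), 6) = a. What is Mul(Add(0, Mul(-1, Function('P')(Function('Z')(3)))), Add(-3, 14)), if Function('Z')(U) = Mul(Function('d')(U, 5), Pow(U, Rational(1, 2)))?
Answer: Add(55, Mul(11, Pow(3, Rational(1, 2)))) ≈ 74.053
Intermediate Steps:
Function('d')(z, a) = Add(-6, a)
Function('Z')(U) = Mul(-1, Pow(U, Rational(1, 2))) (Function('Z')(U) = Mul(Add(-6, 5), Pow(U, Rational(1, 2))) = Mul(-1, Pow(U, Rational(1, 2))))
Function('P')(o) = Add(-5, o) (Function('P')(o) = Mul(1, Add(-5, o)) = Add(-5, o))
Mul(Add(0, Mul(-1, Function('P')(Function('Z')(3)))), Add(-3, 14)) = Mul(Add(0, Mul(-1, Add(-5, Mul(-1, Pow(3, Rational(1, 2)))))), Add(-3, 14)) = Mul(Add(0, Add(5, Pow(3, Rational(1, 2)))), 11) = Mul(Add(5, Pow(3, Rational(1, 2))), 11) = Add(55, Mul(11, Pow(3, Rational(1, 2))))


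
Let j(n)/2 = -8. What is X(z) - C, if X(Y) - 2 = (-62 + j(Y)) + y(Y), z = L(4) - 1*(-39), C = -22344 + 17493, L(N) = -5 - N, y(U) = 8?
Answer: 4783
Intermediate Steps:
j(n) = -16 (j(n) = 2*(-8) = -16)
C = -4851
z = 30 (z = (-5 - 1*4) - 1*(-39) = (-5 - 4) + 39 = -9 + 39 = 30)
X(Y) = -68 (X(Y) = 2 + ((-62 - 16) + 8) = 2 + (-78 + 8) = 2 - 70 = -68)
X(z) - C = -68 - 1*(-4851) = -68 + 4851 = 4783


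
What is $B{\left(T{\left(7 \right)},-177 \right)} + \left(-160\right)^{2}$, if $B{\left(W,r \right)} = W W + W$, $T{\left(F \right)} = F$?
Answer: $25656$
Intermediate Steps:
$B{\left(W,r \right)} = W + W^{2}$ ($B{\left(W,r \right)} = W^{2} + W = W + W^{2}$)
$B{\left(T{\left(7 \right)},-177 \right)} + \left(-160\right)^{2} = 7 \left(1 + 7\right) + \left(-160\right)^{2} = 7 \cdot 8 + 25600 = 56 + 25600 = 25656$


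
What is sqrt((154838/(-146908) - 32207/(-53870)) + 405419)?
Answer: sqrt(396742274894965903814665)/989241745 ≈ 636.72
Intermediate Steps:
sqrt((154838/(-146908) - 32207/(-53870)) + 405419) = sqrt((154838*(-1/146908) - 32207*(-1/53870)) + 405419) = sqrt((-77419/73454 + 32207/53870) + 405419) = sqrt(-451207138/989241745 + 405419) = sqrt(401056947809017/989241745) = sqrt(396742274894965903814665)/989241745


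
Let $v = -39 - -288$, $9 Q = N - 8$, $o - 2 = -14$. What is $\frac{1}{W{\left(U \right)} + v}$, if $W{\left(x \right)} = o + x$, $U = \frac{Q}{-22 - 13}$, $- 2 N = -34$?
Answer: $\frac{35}{8294} \approx 0.0042199$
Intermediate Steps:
$N = 17$ ($N = \left(- \frac{1}{2}\right) \left(-34\right) = 17$)
$o = -12$ ($o = 2 - 14 = -12$)
$Q = 1$ ($Q = \frac{17 - 8}{9} = \frac{1}{9} \cdot 9 = 1$)
$v = 249$ ($v = -39 + 288 = 249$)
$U = - \frac{1}{35}$ ($U = 1 \frac{1}{-22 - 13} = 1 \frac{1}{-35} = 1 \left(- \frac{1}{35}\right) = - \frac{1}{35} \approx -0.028571$)
$W{\left(x \right)} = -12 + x$
$\frac{1}{W{\left(U \right)} + v} = \frac{1}{\left(-12 - \frac{1}{35}\right) + 249} = \frac{1}{- \frac{421}{35} + 249} = \frac{1}{\frac{8294}{35}} = \frac{35}{8294}$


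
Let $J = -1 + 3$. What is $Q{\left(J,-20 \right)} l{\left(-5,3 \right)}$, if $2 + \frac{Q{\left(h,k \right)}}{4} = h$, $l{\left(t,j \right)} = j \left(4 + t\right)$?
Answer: $0$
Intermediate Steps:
$J = 2$
$Q{\left(h,k \right)} = -8 + 4 h$
$Q{\left(J,-20 \right)} l{\left(-5,3 \right)} = \left(-8 + 4 \cdot 2\right) 3 \left(4 - 5\right) = \left(-8 + 8\right) 3 \left(-1\right) = 0 \left(-3\right) = 0$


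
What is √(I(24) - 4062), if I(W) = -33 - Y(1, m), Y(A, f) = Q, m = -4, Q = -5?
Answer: I*√4090 ≈ 63.953*I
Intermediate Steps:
Y(A, f) = -5
I(W) = -28 (I(W) = -33 - 1*(-5) = -33 + 5 = -28)
√(I(24) - 4062) = √(-28 - 4062) = √(-4090) = I*√4090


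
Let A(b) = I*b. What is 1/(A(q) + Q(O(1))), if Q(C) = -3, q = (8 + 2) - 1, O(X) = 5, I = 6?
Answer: 1/51 ≈ 0.019608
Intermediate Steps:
q = 9 (q = 10 - 1 = 9)
A(b) = 6*b
1/(A(q) + Q(O(1))) = 1/(6*9 - 3) = 1/(54 - 3) = 1/51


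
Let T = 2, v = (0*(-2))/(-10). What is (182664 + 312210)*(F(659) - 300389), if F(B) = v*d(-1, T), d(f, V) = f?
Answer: -148654705986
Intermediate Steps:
v = 0 (v = 0*(-⅒) = 0)
F(B) = 0 (F(B) = 0*(-1) = 0)
(182664 + 312210)*(F(659) - 300389) = (182664 + 312210)*(0 - 300389) = 494874*(-300389) = -148654705986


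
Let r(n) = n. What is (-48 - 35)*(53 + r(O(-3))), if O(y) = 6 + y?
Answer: -4648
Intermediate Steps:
(-48 - 35)*(53 + r(O(-3))) = (-48 - 35)*(53 + (6 - 3)) = -83*(53 + 3) = -83*56 = -4648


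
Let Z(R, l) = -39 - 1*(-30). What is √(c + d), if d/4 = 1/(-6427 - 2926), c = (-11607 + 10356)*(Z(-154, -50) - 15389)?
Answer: √1685091522311470/9353 ≈ 4389.0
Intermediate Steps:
Z(R, l) = -9 (Z(R, l) = -39 + 30 = -9)
c = 19262898 (c = (-11607 + 10356)*(-9 - 15389) = -1251*(-15398) = 19262898)
d = -4/9353 (d = 4/(-6427 - 2926) = 4/(-9353) = 4*(-1/9353) = -4/9353 ≈ -0.00042767)
√(c + d) = √(19262898 - 4/9353) = √(180165884990/9353) = √1685091522311470/9353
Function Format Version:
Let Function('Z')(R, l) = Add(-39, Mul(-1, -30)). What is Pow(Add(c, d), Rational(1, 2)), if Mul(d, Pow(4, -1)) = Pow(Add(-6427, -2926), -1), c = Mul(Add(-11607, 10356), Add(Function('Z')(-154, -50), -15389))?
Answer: Mul(Rational(1, 9353), Pow(1685091522311470, Rational(1, 2))) ≈ 4389.0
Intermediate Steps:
Function('Z')(R, l) = -9 (Function('Z')(R, l) = Add(-39, 30) = -9)
c = 19262898 (c = Mul(Add(-11607, 10356), Add(-9, -15389)) = Mul(-1251, -15398) = 19262898)
d = Rational(-4, 9353) (d = Mul(4, Pow(Add(-6427, -2926), -1)) = Mul(4, Pow(-9353, -1)) = Mul(4, Rational(-1, 9353)) = Rational(-4, 9353) ≈ -0.00042767)
Pow(Add(c, d), Rational(1, 2)) = Pow(Add(19262898, Rational(-4, 9353)), Rational(1, 2)) = Pow(Rational(180165884990, 9353), Rational(1, 2)) = Mul(Rational(1, 9353), Pow(1685091522311470, Rational(1, 2)))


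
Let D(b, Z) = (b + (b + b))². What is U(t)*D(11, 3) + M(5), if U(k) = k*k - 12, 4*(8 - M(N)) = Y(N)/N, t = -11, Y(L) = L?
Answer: 474835/4 ≈ 1.1871e+5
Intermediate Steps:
D(b, Z) = 9*b² (D(b, Z) = (b + 2*b)² = (3*b)² = 9*b²)
M(N) = 31/4 (M(N) = 8 - N/(4*N) = 8 - ¼*1 = 8 - ¼ = 31/4)
U(k) = -12 + k² (U(k) = k² - 12 = -12 + k²)
U(t)*D(11, 3) + M(5) = (-12 + (-11)²)*(9*11²) + 31/4 = (-12 + 121)*(9*121) + 31/4 = 109*1089 + 31/4 = 118701 + 31/4 = 474835/4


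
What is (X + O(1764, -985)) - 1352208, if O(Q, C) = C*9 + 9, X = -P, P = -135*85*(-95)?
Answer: -2451189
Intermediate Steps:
P = 1090125 (P = -11475*(-95) = 1090125)
X = -1090125 (X = -1*1090125 = -1090125)
O(Q, C) = 9 + 9*C (O(Q, C) = 9*C + 9 = 9 + 9*C)
(X + O(1764, -985)) - 1352208 = (-1090125 + (9 + 9*(-985))) - 1352208 = (-1090125 + (9 - 8865)) - 1352208 = (-1090125 - 8856) - 1352208 = -1098981 - 1352208 = -2451189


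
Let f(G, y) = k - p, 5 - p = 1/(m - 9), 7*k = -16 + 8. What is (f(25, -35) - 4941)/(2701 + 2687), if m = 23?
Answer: -69259/75432 ≈ -0.91816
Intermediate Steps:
k = -8/7 (k = (-16 + 8)/7 = (⅐)*(-8) = -8/7 ≈ -1.1429)
p = 69/14 (p = 5 - 1/(23 - 9) = 5 - 1/14 = 69/14 ≈ 4.9286)
f(G, y) = -85/14 (f(G, y) = -8/7 - 1*69/14 = -8/7 - 69/14 = -85/14)
(f(25, -35) - 4941)/(2701 + 2687) = (-85/14 - 4941)/(2701 + 2687) = -69259/14/5388 = -69259/14*1/5388 = -69259/75432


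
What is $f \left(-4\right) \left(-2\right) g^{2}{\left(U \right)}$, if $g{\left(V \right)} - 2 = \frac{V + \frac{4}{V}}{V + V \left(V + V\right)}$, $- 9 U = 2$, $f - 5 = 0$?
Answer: $\frac{4476032}{5} \approx 8.9521 \cdot 10^{5}$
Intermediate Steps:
$f = 5$ ($f = 5 + 0 = 5$)
$U = - \frac{2}{9}$ ($U = \left(- \frac{1}{9}\right) 2 = - \frac{2}{9} \approx -0.22222$)
$g{\left(V \right)} = 2 + \frac{V + \frac{4}{V}}{V + 2 V^{2}}$ ($g{\left(V \right)} = 2 + \frac{V + \frac{4}{V}}{V + V \left(V + V\right)} = 2 + \frac{V + \frac{4}{V}}{V + V 2 V} = 2 + \frac{V + \frac{4}{V}}{V + 2 V^{2}}$)
$f \left(-4\right) \left(-2\right) g^{2}{\left(U \right)} = 5 \left(-4\right) \left(-2\right) \left(\frac{4 + 3 \left(- \frac{2}{9}\right)^{2} + 4 \left(- \frac{2}{9}\right)^{3}}{\frac{4}{81} \left(1 + 2 \left(- \frac{2}{9}\right)\right)}\right)^{2} = \left(-20\right) \left(-2\right) \left(\frac{81 \left(4 + 3 \cdot \frac{4}{81} + 4 \left(- \frac{8}{729}\right)\right)}{4 \left(1 - \frac{4}{9}\right)}\right)^{2} = 40 \left(\frac{81 \left(4 + \frac{4}{27} - \frac{32}{729}\right)}{4 \cdot \frac{5}{9}}\right)^{2} = 40 \left(\frac{81}{4} \cdot \frac{9}{5} \cdot \frac{2992}{729}\right)^{2} = 40 \left(\frac{748}{5}\right)^{2} = 40 \cdot \frac{559504}{25} = \frac{4476032}{5}$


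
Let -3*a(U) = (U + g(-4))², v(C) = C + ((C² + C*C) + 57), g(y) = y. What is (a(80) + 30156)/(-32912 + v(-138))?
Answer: 84692/15285 ≈ 5.5409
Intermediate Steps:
v(C) = 57 + C + 2*C² (v(C) = C + ((C² + C²) + 57) = C + (2*C² + 57) = C + (57 + 2*C²) = 57 + C + 2*C²)
a(U) = -(-4 + U)²/3 (a(U) = -(U - 4)²/3 = -(-4 + U)²/3)
(a(80) + 30156)/(-32912 + v(-138)) = (-(-4 + 80)²/3 + 30156)/(-32912 + (57 - 138 + 2*(-138)²)) = (-⅓*76² + 30156)/(-32912 + (57 - 138 + 2*19044)) = (-⅓*5776 + 30156)/(-32912 + (57 - 138 + 38088)) = (-5776/3 + 30156)/(-32912 + 38007) = (84692/3)/5095 = (84692/3)*(1/5095) = 84692/15285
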